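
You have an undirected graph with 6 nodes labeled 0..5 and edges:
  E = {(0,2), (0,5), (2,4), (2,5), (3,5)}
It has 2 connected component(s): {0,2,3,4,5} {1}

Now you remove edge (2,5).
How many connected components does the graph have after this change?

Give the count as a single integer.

Answer: 2

Derivation:
Initial component count: 2
Remove (2,5): not a bridge. Count unchanged: 2.
  After removal, components: {0,2,3,4,5} {1}
New component count: 2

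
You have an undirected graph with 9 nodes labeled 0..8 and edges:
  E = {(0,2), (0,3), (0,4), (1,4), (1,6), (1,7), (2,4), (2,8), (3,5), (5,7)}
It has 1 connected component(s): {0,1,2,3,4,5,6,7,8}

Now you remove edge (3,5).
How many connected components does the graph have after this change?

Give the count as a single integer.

Answer: 1

Derivation:
Initial component count: 1
Remove (3,5): not a bridge. Count unchanged: 1.
  After removal, components: {0,1,2,3,4,5,6,7,8}
New component count: 1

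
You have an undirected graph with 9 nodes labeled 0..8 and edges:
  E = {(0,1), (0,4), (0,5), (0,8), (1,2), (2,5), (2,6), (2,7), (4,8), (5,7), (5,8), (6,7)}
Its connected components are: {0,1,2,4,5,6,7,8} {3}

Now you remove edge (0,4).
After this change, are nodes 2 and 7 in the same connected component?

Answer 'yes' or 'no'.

Initial components: {0,1,2,4,5,6,7,8} {3}
Removing edge (0,4): not a bridge — component count unchanged at 2.
New components: {0,1,2,4,5,6,7,8} {3}
Are 2 and 7 in the same component? yes

Answer: yes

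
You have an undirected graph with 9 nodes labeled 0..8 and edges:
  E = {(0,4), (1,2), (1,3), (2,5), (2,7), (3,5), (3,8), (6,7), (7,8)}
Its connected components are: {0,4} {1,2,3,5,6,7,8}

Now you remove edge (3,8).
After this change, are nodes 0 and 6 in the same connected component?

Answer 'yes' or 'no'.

Answer: no

Derivation:
Initial components: {0,4} {1,2,3,5,6,7,8}
Removing edge (3,8): not a bridge — component count unchanged at 2.
New components: {0,4} {1,2,3,5,6,7,8}
Are 0 and 6 in the same component? no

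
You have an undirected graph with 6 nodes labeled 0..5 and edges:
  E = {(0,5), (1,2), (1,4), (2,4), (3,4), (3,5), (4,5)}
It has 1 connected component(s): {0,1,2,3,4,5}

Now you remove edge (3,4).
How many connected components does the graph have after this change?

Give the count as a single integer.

Answer: 1

Derivation:
Initial component count: 1
Remove (3,4): not a bridge. Count unchanged: 1.
  After removal, components: {0,1,2,3,4,5}
New component count: 1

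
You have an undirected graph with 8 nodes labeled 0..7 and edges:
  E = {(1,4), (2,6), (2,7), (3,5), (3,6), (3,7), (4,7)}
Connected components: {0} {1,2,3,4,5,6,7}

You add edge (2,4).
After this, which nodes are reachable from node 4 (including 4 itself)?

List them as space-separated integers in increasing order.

Answer: 1 2 3 4 5 6 7

Derivation:
Before: nodes reachable from 4: {1,2,3,4,5,6,7}
Adding (2,4): both endpoints already in same component. Reachability from 4 unchanged.
After: nodes reachable from 4: {1,2,3,4,5,6,7}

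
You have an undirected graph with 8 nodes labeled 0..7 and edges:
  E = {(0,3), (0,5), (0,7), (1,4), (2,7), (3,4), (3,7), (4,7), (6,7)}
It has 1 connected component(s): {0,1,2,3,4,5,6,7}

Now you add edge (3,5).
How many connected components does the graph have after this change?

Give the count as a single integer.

Answer: 1

Derivation:
Initial component count: 1
Add (3,5): endpoints already in same component. Count unchanged: 1.
New component count: 1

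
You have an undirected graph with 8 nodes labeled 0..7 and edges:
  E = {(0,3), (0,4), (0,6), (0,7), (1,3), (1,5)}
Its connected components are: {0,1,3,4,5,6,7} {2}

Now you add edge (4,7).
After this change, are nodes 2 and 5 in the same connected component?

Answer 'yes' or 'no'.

Answer: no

Derivation:
Initial components: {0,1,3,4,5,6,7} {2}
Adding edge (4,7): both already in same component {0,1,3,4,5,6,7}. No change.
New components: {0,1,3,4,5,6,7} {2}
Are 2 and 5 in the same component? no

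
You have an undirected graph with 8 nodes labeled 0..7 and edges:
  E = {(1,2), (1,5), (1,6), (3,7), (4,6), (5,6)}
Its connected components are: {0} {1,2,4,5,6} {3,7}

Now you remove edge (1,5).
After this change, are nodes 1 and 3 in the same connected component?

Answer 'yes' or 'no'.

Initial components: {0} {1,2,4,5,6} {3,7}
Removing edge (1,5): not a bridge — component count unchanged at 3.
New components: {0} {1,2,4,5,6} {3,7}
Are 1 and 3 in the same component? no

Answer: no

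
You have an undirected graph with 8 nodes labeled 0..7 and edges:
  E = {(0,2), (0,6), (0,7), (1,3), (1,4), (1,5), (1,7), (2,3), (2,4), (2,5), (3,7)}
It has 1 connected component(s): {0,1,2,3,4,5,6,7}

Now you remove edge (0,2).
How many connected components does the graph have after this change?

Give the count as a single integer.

Initial component count: 1
Remove (0,2): not a bridge. Count unchanged: 1.
  After removal, components: {0,1,2,3,4,5,6,7}
New component count: 1

Answer: 1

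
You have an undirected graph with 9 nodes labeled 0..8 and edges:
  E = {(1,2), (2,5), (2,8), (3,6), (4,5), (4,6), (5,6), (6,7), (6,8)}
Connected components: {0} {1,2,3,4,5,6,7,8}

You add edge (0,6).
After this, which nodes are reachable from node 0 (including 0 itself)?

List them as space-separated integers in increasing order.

Answer: 0 1 2 3 4 5 6 7 8

Derivation:
Before: nodes reachable from 0: {0}
Adding (0,6): merges 0's component with another. Reachability grows.
After: nodes reachable from 0: {0,1,2,3,4,5,6,7,8}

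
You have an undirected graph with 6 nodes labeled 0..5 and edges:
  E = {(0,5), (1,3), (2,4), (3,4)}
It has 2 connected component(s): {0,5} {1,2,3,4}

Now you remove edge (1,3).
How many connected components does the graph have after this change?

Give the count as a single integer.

Answer: 3

Derivation:
Initial component count: 2
Remove (1,3): it was a bridge. Count increases: 2 -> 3.
  After removal, components: {0,5} {1} {2,3,4}
New component count: 3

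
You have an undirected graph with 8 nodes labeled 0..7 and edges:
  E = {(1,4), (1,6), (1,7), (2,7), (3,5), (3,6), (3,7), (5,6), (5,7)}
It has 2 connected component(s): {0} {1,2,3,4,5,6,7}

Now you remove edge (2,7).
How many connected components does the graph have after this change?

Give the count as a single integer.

Answer: 3

Derivation:
Initial component count: 2
Remove (2,7): it was a bridge. Count increases: 2 -> 3.
  After removal, components: {0} {1,3,4,5,6,7} {2}
New component count: 3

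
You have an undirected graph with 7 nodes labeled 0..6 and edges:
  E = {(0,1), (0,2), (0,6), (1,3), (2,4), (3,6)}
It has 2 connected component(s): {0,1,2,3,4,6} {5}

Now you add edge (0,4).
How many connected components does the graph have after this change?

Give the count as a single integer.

Initial component count: 2
Add (0,4): endpoints already in same component. Count unchanged: 2.
New component count: 2

Answer: 2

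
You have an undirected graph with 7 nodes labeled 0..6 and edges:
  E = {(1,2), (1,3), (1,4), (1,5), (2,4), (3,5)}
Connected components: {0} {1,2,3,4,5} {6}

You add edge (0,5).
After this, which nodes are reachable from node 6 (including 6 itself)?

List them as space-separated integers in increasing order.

Before: nodes reachable from 6: {6}
Adding (0,5): merges two components, but neither contains 6. Reachability from 6 unchanged.
After: nodes reachable from 6: {6}

Answer: 6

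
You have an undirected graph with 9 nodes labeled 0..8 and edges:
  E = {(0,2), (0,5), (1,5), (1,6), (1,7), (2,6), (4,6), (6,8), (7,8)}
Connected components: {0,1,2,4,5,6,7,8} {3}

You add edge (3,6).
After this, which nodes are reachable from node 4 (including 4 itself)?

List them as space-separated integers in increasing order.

Before: nodes reachable from 4: {0,1,2,4,5,6,7,8}
Adding (3,6): merges 4's component with another. Reachability grows.
After: nodes reachable from 4: {0,1,2,3,4,5,6,7,8}

Answer: 0 1 2 3 4 5 6 7 8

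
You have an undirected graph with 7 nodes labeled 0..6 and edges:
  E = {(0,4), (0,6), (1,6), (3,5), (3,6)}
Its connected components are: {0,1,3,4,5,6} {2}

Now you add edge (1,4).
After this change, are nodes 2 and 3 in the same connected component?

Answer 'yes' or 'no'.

Initial components: {0,1,3,4,5,6} {2}
Adding edge (1,4): both already in same component {0,1,3,4,5,6}. No change.
New components: {0,1,3,4,5,6} {2}
Are 2 and 3 in the same component? no

Answer: no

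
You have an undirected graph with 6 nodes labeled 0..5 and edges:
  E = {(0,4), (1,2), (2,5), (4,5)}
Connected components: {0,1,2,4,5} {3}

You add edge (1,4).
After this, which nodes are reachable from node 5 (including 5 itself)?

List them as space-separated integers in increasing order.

Before: nodes reachable from 5: {0,1,2,4,5}
Adding (1,4): both endpoints already in same component. Reachability from 5 unchanged.
After: nodes reachable from 5: {0,1,2,4,5}

Answer: 0 1 2 4 5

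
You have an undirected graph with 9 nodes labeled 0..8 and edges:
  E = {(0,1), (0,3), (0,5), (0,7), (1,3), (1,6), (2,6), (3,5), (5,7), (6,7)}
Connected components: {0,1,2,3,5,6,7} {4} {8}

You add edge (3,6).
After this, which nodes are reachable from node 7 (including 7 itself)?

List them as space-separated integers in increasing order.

Before: nodes reachable from 7: {0,1,2,3,5,6,7}
Adding (3,6): both endpoints already in same component. Reachability from 7 unchanged.
After: nodes reachable from 7: {0,1,2,3,5,6,7}

Answer: 0 1 2 3 5 6 7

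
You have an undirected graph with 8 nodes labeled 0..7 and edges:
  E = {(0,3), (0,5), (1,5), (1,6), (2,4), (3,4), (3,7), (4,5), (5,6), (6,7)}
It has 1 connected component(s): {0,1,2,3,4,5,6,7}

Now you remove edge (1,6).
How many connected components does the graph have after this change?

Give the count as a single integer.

Answer: 1

Derivation:
Initial component count: 1
Remove (1,6): not a bridge. Count unchanged: 1.
  After removal, components: {0,1,2,3,4,5,6,7}
New component count: 1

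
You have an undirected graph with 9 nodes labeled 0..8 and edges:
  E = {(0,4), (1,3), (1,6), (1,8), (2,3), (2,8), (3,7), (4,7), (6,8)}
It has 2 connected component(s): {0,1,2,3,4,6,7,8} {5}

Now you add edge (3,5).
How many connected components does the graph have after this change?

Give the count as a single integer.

Answer: 1

Derivation:
Initial component count: 2
Add (3,5): merges two components. Count decreases: 2 -> 1.
New component count: 1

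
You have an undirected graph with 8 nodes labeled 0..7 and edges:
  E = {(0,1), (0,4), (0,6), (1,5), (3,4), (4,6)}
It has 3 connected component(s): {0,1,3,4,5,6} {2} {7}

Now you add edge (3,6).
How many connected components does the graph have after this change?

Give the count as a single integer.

Initial component count: 3
Add (3,6): endpoints already in same component. Count unchanged: 3.
New component count: 3

Answer: 3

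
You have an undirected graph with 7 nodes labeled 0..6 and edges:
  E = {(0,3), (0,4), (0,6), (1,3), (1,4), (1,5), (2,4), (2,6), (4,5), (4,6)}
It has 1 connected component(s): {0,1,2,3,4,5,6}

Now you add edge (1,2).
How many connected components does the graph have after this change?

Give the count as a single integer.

Answer: 1

Derivation:
Initial component count: 1
Add (1,2): endpoints already in same component. Count unchanged: 1.
New component count: 1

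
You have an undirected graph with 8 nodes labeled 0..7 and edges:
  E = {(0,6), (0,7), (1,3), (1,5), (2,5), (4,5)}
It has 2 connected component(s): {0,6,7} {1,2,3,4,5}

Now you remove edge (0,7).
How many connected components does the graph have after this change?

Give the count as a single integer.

Initial component count: 2
Remove (0,7): it was a bridge. Count increases: 2 -> 3.
  After removal, components: {0,6} {1,2,3,4,5} {7}
New component count: 3

Answer: 3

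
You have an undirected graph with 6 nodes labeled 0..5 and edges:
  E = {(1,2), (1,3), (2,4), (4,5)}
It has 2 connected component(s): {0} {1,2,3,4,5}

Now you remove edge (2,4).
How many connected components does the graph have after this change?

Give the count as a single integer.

Answer: 3

Derivation:
Initial component count: 2
Remove (2,4): it was a bridge. Count increases: 2 -> 3.
  After removal, components: {0} {1,2,3} {4,5}
New component count: 3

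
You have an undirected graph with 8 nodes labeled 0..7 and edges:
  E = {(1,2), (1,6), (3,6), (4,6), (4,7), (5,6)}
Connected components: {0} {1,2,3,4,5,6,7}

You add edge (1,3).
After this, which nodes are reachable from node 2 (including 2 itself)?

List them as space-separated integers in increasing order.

Answer: 1 2 3 4 5 6 7

Derivation:
Before: nodes reachable from 2: {1,2,3,4,5,6,7}
Adding (1,3): both endpoints already in same component. Reachability from 2 unchanged.
After: nodes reachable from 2: {1,2,3,4,5,6,7}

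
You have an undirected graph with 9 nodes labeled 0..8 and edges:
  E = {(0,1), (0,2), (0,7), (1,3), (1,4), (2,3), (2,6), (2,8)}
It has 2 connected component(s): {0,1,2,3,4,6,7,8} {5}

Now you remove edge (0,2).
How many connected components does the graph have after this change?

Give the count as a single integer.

Answer: 2

Derivation:
Initial component count: 2
Remove (0,2): not a bridge. Count unchanged: 2.
  After removal, components: {0,1,2,3,4,6,7,8} {5}
New component count: 2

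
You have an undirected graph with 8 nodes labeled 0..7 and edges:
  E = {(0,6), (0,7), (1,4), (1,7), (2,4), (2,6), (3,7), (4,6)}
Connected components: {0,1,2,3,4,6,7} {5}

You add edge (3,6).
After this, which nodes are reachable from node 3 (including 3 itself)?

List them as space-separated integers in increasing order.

Before: nodes reachable from 3: {0,1,2,3,4,6,7}
Adding (3,6): both endpoints already in same component. Reachability from 3 unchanged.
After: nodes reachable from 3: {0,1,2,3,4,6,7}

Answer: 0 1 2 3 4 6 7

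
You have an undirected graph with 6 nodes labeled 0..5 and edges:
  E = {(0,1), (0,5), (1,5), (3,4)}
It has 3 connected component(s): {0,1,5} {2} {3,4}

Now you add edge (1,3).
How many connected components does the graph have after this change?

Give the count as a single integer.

Answer: 2

Derivation:
Initial component count: 3
Add (1,3): merges two components. Count decreases: 3 -> 2.
New component count: 2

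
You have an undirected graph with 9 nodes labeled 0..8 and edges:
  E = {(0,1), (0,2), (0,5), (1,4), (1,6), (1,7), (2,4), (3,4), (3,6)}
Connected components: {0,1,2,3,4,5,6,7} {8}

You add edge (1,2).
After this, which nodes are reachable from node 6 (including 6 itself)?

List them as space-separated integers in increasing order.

Before: nodes reachable from 6: {0,1,2,3,4,5,6,7}
Adding (1,2): both endpoints already in same component. Reachability from 6 unchanged.
After: nodes reachable from 6: {0,1,2,3,4,5,6,7}

Answer: 0 1 2 3 4 5 6 7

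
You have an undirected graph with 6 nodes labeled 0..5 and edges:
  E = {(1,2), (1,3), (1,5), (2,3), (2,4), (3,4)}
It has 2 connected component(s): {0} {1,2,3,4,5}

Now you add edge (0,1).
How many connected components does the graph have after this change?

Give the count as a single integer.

Answer: 1

Derivation:
Initial component count: 2
Add (0,1): merges two components. Count decreases: 2 -> 1.
New component count: 1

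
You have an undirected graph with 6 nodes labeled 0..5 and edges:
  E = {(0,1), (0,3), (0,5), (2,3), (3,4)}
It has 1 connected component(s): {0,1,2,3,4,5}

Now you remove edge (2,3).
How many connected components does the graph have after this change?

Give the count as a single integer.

Initial component count: 1
Remove (2,3): it was a bridge. Count increases: 1 -> 2.
  After removal, components: {0,1,3,4,5} {2}
New component count: 2

Answer: 2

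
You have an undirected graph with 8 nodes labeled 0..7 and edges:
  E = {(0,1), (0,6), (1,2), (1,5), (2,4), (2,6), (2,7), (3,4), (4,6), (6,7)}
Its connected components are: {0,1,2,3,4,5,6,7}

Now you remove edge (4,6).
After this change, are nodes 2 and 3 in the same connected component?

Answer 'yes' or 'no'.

Answer: yes

Derivation:
Initial components: {0,1,2,3,4,5,6,7}
Removing edge (4,6): not a bridge — component count unchanged at 1.
New components: {0,1,2,3,4,5,6,7}
Are 2 and 3 in the same component? yes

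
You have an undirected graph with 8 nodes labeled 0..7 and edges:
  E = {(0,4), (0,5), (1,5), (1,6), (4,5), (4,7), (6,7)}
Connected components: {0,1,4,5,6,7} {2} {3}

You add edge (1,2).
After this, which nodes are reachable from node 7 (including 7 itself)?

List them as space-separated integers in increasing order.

Before: nodes reachable from 7: {0,1,4,5,6,7}
Adding (1,2): merges 7's component with another. Reachability grows.
After: nodes reachable from 7: {0,1,2,4,5,6,7}

Answer: 0 1 2 4 5 6 7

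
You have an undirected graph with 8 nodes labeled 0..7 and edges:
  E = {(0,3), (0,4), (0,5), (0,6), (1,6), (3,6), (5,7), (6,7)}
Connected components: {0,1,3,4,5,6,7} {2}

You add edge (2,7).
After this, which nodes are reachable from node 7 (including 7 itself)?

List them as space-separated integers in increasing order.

Before: nodes reachable from 7: {0,1,3,4,5,6,7}
Adding (2,7): merges 7's component with another. Reachability grows.
After: nodes reachable from 7: {0,1,2,3,4,5,6,7}

Answer: 0 1 2 3 4 5 6 7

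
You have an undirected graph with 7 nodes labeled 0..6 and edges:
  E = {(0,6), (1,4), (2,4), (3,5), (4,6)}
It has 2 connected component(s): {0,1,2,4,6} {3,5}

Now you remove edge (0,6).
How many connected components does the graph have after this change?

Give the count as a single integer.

Answer: 3

Derivation:
Initial component count: 2
Remove (0,6): it was a bridge. Count increases: 2 -> 3.
  After removal, components: {0} {1,2,4,6} {3,5}
New component count: 3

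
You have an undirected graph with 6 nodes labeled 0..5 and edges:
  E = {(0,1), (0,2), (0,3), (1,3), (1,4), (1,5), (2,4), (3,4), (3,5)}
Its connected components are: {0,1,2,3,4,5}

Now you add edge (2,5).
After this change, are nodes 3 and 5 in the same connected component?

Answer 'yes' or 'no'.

Answer: yes

Derivation:
Initial components: {0,1,2,3,4,5}
Adding edge (2,5): both already in same component {0,1,2,3,4,5}. No change.
New components: {0,1,2,3,4,5}
Are 3 and 5 in the same component? yes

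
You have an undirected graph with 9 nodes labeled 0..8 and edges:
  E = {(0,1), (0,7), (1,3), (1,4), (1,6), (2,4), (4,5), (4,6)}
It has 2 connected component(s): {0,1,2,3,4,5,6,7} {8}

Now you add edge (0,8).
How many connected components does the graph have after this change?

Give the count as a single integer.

Initial component count: 2
Add (0,8): merges two components. Count decreases: 2 -> 1.
New component count: 1

Answer: 1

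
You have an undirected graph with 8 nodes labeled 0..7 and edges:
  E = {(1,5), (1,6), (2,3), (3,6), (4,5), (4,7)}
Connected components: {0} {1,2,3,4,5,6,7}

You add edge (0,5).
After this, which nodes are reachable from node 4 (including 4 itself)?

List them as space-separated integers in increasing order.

Before: nodes reachable from 4: {1,2,3,4,5,6,7}
Adding (0,5): merges 4's component with another. Reachability grows.
After: nodes reachable from 4: {0,1,2,3,4,5,6,7}

Answer: 0 1 2 3 4 5 6 7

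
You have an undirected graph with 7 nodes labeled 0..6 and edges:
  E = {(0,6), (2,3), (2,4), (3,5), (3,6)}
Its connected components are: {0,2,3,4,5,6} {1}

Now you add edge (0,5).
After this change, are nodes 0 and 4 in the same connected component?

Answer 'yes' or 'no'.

Initial components: {0,2,3,4,5,6} {1}
Adding edge (0,5): both already in same component {0,2,3,4,5,6}. No change.
New components: {0,2,3,4,5,6} {1}
Are 0 and 4 in the same component? yes

Answer: yes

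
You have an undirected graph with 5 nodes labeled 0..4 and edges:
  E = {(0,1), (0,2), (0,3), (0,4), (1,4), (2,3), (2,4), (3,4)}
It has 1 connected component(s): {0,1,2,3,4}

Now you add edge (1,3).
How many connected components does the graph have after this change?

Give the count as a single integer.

Initial component count: 1
Add (1,3): endpoints already in same component. Count unchanged: 1.
New component count: 1

Answer: 1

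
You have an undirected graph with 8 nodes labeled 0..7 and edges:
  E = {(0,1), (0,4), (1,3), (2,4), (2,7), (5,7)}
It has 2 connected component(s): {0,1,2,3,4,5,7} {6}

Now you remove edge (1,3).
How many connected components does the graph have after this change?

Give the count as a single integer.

Initial component count: 2
Remove (1,3): it was a bridge. Count increases: 2 -> 3.
  After removal, components: {0,1,2,4,5,7} {3} {6}
New component count: 3

Answer: 3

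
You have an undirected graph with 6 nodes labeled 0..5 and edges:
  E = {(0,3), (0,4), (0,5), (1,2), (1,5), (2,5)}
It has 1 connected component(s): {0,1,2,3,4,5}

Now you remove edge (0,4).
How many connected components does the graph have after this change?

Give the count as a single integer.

Initial component count: 1
Remove (0,4): it was a bridge. Count increases: 1 -> 2.
  After removal, components: {0,1,2,3,5} {4}
New component count: 2

Answer: 2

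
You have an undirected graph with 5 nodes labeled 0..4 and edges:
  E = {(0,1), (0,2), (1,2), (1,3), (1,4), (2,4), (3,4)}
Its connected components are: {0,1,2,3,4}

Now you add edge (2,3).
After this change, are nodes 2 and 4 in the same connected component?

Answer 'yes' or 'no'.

Answer: yes

Derivation:
Initial components: {0,1,2,3,4}
Adding edge (2,3): both already in same component {0,1,2,3,4}. No change.
New components: {0,1,2,3,4}
Are 2 and 4 in the same component? yes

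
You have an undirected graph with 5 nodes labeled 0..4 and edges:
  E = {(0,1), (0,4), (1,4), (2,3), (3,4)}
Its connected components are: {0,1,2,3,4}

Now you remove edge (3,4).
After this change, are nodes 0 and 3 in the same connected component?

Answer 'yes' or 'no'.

Initial components: {0,1,2,3,4}
Removing edge (3,4): it was a bridge — component count 1 -> 2.
New components: {0,1,4} {2,3}
Are 0 and 3 in the same component? no

Answer: no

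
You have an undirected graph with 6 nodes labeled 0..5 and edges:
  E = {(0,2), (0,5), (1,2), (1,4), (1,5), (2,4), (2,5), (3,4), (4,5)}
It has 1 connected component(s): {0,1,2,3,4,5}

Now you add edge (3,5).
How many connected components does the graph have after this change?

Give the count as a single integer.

Answer: 1

Derivation:
Initial component count: 1
Add (3,5): endpoints already in same component. Count unchanged: 1.
New component count: 1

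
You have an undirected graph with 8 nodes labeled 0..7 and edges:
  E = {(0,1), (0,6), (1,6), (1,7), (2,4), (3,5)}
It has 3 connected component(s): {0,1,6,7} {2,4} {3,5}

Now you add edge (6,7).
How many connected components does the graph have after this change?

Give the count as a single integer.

Initial component count: 3
Add (6,7): endpoints already in same component. Count unchanged: 3.
New component count: 3

Answer: 3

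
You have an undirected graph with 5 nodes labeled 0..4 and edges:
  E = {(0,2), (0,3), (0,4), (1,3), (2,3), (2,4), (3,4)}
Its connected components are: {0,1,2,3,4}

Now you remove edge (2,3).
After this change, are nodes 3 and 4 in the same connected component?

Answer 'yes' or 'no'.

Answer: yes

Derivation:
Initial components: {0,1,2,3,4}
Removing edge (2,3): not a bridge — component count unchanged at 1.
New components: {0,1,2,3,4}
Are 3 and 4 in the same component? yes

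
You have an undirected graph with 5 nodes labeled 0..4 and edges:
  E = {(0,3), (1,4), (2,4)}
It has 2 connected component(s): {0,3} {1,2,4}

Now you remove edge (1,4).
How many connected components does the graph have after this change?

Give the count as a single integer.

Initial component count: 2
Remove (1,4): it was a bridge. Count increases: 2 -> 3.
  After removal, components: {0,3} {1} {2,4}
New component count: 3

Answer: 3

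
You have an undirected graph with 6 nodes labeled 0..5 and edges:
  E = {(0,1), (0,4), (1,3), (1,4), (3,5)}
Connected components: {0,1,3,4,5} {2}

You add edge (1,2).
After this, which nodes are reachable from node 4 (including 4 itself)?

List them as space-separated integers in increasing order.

Before: nodes reachable from 4: {0,1,3,4,5}
Adding (1,2): merges 4's component with another. Reachability grows.
After: nodes reachable from 4: {0,1,2,3,4,5}

Answer: 0 1 2 3 4 5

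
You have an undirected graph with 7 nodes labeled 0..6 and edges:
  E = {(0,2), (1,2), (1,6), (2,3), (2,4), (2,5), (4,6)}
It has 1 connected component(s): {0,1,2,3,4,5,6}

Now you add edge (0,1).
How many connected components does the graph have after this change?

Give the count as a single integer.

Answer: 1

Derivation:
Initial component count: 1
Add (0,1): endpoints already in same component. Count unchanged: 1.
New component count: 1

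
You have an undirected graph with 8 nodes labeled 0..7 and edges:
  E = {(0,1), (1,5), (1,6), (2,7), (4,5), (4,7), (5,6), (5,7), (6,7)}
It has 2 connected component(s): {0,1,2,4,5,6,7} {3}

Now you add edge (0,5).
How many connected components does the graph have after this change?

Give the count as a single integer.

Initial component count: 2
Add (0,5): endpoints already in same component. Count unchanged: 2.
New component count: 2

Answer: 2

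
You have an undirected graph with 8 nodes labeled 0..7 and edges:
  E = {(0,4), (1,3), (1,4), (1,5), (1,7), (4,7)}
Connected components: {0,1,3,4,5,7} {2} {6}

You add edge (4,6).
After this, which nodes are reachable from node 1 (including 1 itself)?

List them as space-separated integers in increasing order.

Answer: 0 1 3 4 5 6 7

Derivation:
Before: nodes reachable from 1: {0,1,3,4,5,7}
Adding (4,6): merges 1's component with another. Reachability grows.
After: nodes reachable from 1: {0,1,3,4,5,6,7}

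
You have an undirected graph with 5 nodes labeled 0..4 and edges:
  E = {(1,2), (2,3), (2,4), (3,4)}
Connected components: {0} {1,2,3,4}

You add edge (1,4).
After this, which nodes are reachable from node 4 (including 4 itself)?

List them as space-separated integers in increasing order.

Before: nodes reachable from 4: {1,2,3,4}
Adding (1,4): both endpoints already in same component. Reachability from 4 unchanged.
After: nodes reachable from 4: {1,2,3,4}

Answer: 1 2 3 4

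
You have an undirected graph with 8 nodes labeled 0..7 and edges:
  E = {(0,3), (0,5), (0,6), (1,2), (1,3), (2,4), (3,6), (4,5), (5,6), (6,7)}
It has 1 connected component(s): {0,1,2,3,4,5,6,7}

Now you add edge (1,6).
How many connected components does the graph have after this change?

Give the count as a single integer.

Initial component count: 1
Add (1,6): endpoints already in same component. Count unchanged: 1.
New component count: 1

Answer: 1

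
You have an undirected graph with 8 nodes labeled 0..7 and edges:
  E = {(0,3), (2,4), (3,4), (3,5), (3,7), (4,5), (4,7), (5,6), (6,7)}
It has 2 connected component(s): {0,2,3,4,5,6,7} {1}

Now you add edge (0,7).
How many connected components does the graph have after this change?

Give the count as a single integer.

Initial component count: 2
Add (0,7): endpoints already in same component. Count unchanged: 2.
New component count: 2

Answer: 2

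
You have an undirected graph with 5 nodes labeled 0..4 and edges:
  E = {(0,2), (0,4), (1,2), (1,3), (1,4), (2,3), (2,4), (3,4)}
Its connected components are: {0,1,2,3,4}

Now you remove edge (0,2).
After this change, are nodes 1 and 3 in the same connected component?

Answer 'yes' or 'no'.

Answer: yes

Derivation:
Initial components: {0,1,2,3,4}
Removing edge (0,2): not a bridge — component count unchanged at 1.
New components: {0,1,2,3,4}
Are 1 and 3 in the same component? yes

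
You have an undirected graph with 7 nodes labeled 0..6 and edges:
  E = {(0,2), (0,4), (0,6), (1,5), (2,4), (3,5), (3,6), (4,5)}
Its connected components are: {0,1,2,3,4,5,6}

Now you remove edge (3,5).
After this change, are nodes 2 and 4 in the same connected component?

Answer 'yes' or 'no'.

Answer: yes

Derivation:
Initial components: {0,1,2,3,4,5,6}
Removing edge (3,5): not a bridge — component count unchanged at 1.
New components: {0,1,2,3,4,5,6}
Are 2 and 4 in the same component? yes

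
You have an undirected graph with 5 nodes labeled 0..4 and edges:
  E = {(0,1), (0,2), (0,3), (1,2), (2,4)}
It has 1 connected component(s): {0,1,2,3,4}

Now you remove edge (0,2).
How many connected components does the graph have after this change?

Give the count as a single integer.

Answer: 1

Derivation:
Initial component count: 1
Remove (0,2): not a bridge. Count unchanged: 1.
  After removal, components: {0,1,2,3,4}
New component count: 1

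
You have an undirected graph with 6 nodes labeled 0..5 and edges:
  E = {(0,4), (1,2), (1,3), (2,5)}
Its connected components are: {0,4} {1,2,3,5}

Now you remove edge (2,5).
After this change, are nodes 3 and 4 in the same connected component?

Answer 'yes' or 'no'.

Initial components: {0,4} {1,2,3,5}
Removing edge (2,5): it was a bridge — component count 2 -> 3.
New components: {0,4} {1,2,3} {5}
Are 3 and 4 in the same component? no

Answer: no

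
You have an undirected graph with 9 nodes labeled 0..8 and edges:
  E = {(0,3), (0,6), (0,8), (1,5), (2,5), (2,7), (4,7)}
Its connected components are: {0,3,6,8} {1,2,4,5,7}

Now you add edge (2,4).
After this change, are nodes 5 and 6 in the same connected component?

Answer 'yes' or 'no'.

Answer: no

Derivation:
Initial components: {0,3,6,8} {1,2,4,5,7}
Adding edge (2,4): both already in same component {1,2,4,5,7}. No change.
New components: {0,3,6,8} {1,2,4,5,7}
Are 5 and 6 in the same component? no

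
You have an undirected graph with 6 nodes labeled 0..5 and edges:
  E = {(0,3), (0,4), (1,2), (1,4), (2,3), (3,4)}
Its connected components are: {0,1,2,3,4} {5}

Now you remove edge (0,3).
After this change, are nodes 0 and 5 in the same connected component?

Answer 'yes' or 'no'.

Answer: no

Derivation:
Initial components: {0,1,2,3,4} {5}
Removing edge (0,3): not a bridge — component count unchanged at 2.
New components: {0,1,2,3,4} {5}
Are 0 and 5 in the same component? no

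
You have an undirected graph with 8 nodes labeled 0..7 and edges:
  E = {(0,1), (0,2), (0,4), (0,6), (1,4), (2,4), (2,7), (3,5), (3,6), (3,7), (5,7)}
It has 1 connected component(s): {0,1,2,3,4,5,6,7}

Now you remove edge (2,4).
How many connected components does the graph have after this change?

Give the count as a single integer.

Answer: 1

Derivation:
Initial component count: 1
Remove (2,4): not a bridge. Count unchanged: 1.
  After removal, components: {0,1,2,3,4,5,6,7}
New component count: 1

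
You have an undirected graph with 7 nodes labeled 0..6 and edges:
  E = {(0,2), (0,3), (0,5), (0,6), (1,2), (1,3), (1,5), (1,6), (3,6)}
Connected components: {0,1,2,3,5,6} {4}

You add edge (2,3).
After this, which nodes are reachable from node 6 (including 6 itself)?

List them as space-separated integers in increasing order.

Before: nodes reachable from 6: {0,1,2,3,5,6}
Adding (2,3): both endpoints already in same component. Reachability from 6 unchanged.
After: nodes reachable from 6: {0,1,2,3,5,6}

Answer: 0 1 2 3 5 6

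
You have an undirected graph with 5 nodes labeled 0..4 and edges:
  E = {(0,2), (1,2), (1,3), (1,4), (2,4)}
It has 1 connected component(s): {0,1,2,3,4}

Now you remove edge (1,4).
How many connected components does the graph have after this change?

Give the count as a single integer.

Answer: 1

Derivation:
Initial component count: 1
Remove (1,4): not a bridge. Count unchanged: 1.
  After removal, components: {0,1,2,3,4}
New component count: 1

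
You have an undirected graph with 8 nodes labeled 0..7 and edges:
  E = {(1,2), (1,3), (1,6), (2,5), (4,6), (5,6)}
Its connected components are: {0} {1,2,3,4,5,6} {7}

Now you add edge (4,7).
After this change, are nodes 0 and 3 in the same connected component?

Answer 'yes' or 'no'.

Answer: no

Derivation:
Initial components: {0} {1,2,3,4,5,6} {7}
Adding edge (4,7): merges {1,2,3,4,5,6} and {7}.
New components: {0} {1,2,3,4,5,6,7}
Are 0 and 3 in the same component? no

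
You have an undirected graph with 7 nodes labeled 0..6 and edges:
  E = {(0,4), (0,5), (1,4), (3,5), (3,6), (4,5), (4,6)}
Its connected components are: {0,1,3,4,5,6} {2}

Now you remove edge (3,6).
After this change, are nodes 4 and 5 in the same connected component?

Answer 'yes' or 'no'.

Answer: yes

Derivation:
Initial components: {0,1,3,4,5,6} {2}
Removing edge (3,6): not a bridge — component count unchanged at 2.
New components: {0,1,3,4,5,6} {2}
Are 4 and 5 in the same component? yes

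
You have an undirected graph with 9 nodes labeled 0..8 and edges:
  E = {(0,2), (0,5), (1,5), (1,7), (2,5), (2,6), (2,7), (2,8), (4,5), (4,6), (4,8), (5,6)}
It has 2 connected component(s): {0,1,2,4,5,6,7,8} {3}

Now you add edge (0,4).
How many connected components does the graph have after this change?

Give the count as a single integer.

Initial component count: 2
Add (0,4): endpoints already in same component. Count unchanged: 2.
New component count: 2

Answer: 2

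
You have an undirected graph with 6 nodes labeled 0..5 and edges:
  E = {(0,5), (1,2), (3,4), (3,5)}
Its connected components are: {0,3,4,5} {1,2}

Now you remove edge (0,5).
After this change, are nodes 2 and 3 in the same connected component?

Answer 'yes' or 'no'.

Answer: no

Derivation:
Initial components: {0,3,4,5} {1,2}
Removing edge (0,5): it was a bridge — component count 2 -> 3.
New components: {0} {1,2} {3,4,5}
Are 2 and 3 in the same component? no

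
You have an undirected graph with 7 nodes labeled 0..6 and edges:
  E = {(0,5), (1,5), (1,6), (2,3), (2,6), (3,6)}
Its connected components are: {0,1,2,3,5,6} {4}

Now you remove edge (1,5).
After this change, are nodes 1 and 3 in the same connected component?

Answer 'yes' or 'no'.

Answer: yes

Derivation:
Initial components: {0,1,2,3,5,6} {4}
Removing edge (1,5): it was a bridge — component count 2 -> 3.
New components: {0,5} {1,2,3,6} {4}
Are 1 and 3 in the same component? yes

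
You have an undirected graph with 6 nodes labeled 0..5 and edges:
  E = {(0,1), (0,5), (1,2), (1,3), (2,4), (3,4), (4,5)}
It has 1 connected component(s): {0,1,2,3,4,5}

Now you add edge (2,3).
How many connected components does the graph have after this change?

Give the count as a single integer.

Answer: 1

Derivation:
Initial component count: 1
Add (2,3): endpoints already in same component. Count unchanged: 1.
New component count: 1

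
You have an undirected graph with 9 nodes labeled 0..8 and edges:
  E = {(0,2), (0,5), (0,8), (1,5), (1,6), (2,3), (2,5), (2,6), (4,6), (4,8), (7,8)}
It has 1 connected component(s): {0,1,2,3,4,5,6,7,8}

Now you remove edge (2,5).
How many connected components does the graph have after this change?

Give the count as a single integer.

Initial component count: 1
Remove (2,5): not a bridge. Count unchanged: 1.
  After removal, components: {0,1,2,3,4,5,6,7,8}
New component count: 1

Answer: 1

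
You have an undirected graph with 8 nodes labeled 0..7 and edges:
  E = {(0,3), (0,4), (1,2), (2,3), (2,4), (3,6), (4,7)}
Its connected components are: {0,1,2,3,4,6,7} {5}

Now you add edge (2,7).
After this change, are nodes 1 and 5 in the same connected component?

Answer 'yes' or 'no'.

Initial components: {0,1,2,3,4,6,7} {5}
Adding edge (2,7): both already in same component {0,1,2,3,4,6,7}. No change.
New components: {0,1,2,3,4,6,7} {5}
Are 1 and 5 in the same component? no

Answer: no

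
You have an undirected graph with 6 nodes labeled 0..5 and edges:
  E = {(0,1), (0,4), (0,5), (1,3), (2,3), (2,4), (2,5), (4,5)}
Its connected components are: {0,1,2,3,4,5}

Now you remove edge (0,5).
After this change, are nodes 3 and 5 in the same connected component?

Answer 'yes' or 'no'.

Answer: yes

Derivation:
Initial components: {0,1,2,3,4,5}
Removing edge (0,5): not a bridge — component count unchanged at 1.
New components: {0,1,2,3,4,5}
Are 3 and 5 in the same component? yes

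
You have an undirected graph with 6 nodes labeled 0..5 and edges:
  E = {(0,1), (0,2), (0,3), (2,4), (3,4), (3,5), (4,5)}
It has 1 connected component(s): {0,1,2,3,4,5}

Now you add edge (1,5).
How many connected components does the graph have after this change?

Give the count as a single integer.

Answer: 1

Derivation:
Initial component count: 1
Add (1,5): endpoints already in same component. Count unchanged: 1.
New component count: 1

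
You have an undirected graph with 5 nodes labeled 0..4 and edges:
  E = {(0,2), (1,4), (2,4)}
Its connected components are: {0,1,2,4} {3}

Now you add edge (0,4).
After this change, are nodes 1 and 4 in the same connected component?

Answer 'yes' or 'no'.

Initial components: {0,1,2,4} {3}
Adding edge (0,4): both already in same component {0,1,2,4}. No change.
New components: {0,1,2,4} {3}
Are 1 and 4 in the same component? yes

Answer: yes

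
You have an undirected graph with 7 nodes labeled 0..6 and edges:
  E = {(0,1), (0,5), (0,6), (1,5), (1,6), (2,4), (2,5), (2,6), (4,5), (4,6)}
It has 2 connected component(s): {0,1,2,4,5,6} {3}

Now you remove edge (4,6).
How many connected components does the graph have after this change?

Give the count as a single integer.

Answer: 2

Derivation:
Initial component count: 2
Remove (4,6): not a bridge. Count unchanged: 2.
  After removal, components: {0,1,2,4,5,6} {3}
New component count: 2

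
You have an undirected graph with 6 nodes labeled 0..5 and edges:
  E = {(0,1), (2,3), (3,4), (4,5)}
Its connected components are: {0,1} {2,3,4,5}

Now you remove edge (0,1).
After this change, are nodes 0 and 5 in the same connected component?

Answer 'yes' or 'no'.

Initial components: {0,1} {2,3,4,5}
Removing edge (0,1): it was a bridge — component count 2 -> 3.
New components: {0} {1} {2,3,4,5}
Are 0 and 5 in the same component? no

Answer: no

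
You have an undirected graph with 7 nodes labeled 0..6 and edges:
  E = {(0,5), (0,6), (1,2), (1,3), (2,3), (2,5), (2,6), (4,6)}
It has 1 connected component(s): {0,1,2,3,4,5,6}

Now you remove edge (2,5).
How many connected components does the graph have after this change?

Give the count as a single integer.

Initial component count: 1
Remove (2,5): not a bridge. Count unchanged: 1.
  After removal, components: {0,1,2,3,4,5,6}
New component count: 1

Answer: 1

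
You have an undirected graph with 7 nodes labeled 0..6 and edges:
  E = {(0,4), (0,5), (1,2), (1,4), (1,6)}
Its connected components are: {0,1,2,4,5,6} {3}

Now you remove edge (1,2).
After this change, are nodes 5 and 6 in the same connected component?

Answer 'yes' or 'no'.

Answer: yes

Derivation:
Initial components: {0,1,2,4,5,6} {3}
Removing edge (1,2): it was a bridge — component count 2 -> 3.
New components: {0,1,4,5,6} {2} {3}
Are 5 and 6 in the same component? yes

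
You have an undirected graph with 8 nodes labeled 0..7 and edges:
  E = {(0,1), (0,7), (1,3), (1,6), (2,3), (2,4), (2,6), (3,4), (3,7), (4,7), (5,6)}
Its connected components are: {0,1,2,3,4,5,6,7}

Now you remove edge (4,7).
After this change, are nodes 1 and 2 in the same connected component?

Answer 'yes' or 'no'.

Answer: yes

Derivation:
Initial components: {0,1,2,3,4,5,6,7}
Removing edge (4,7): not a bridge — component count unchanged at 1.
New components: {0,1,2,3,4,5,6,7}
Are 1 and 2 in the same component? yes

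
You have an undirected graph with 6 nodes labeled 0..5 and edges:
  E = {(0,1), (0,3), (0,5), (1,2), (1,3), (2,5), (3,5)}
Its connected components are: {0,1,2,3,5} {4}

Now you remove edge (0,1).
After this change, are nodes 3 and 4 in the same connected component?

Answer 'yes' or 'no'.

Answer: no

Derivation:
Initial components: {0,1,2,3,5} {4}
Removing edge (0,1): not a bridge — component count unchanged at 2.
New components: {0,1,2,3,5} {4}
Are 3 and 4 in the same component? no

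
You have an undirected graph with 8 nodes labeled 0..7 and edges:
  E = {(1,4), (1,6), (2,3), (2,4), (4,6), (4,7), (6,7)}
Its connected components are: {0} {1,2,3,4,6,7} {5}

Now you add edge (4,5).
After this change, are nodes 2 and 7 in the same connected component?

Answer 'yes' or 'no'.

Answer: yes

Derivation:
Initial components: {0} {1,2,3,4,6,7} {5}
Adding edge (4,5): merges {1,2,3,4,6,7} and {5}.
New components: {0} {1,2,3,4,5,6,7}
Are 2 and 7 in the same component? yes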